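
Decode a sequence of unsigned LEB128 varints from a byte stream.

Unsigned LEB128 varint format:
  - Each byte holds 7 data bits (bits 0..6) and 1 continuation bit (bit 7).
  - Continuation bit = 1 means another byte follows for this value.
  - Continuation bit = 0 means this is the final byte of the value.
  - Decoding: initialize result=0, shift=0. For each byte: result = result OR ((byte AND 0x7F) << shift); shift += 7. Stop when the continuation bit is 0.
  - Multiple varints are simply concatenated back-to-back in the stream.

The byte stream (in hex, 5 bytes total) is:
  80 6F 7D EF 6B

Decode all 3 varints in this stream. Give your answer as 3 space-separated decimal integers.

  byte[0]=0x80 cont=1 payload=0x00=0: acc |= 0<<0 -> acc=0 shift=7
  byte[1]=0x6F cont=0 payload=0x6F=111: acc |= 111<<7 -> acc=14208 shift=14 [end]
Varint 1: bytes[0:2] = 80 6F -> value 14208 (2 byte(s))
  byte[2]=0x7D cont=0 payload=0x7D=125: acc |= 125<<0 -> acc=125 shift=7 [end]
Varint 2: bytes[2:3] = 7D -> value 125 (1 byte(s))
  byte[3]=0xEF cont=1 payload=0x6F=111: acc |= 111<<0 -> acc=111 shift=7
  byte[4]=0x6B cont=0 payload=0x6B=107: acc |= 107<<7 -> acc=13807 shift=14 [end]
Varint 3: bytes[3:5] = EF 6B -> value 13807 (2 byte(s))

Answer: 14208 125 13807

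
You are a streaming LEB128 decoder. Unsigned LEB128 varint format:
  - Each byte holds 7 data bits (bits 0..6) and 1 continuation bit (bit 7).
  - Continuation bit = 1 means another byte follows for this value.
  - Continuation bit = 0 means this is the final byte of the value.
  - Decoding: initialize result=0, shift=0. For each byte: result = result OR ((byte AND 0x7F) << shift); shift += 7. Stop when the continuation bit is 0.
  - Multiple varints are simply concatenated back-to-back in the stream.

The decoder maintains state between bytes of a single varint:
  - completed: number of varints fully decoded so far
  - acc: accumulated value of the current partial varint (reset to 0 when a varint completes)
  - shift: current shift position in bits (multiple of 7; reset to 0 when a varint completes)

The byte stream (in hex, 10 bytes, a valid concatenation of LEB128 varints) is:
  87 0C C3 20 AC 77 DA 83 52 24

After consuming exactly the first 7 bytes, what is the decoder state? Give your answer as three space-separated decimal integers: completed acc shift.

byte[0]=0x87 cont=1 payload=0x07: acc |= 7<<0 -> completed=0 acc=7 shift=7
byte[1]=0x0C cont=0 payload=0x0C: varint #1 complete (value=1543); reset -> completed=1 acc=0 shift=0
byte[2]=0xC3 cont=1 payload=0x43: acc |= 67<<0 -> completed=1 acc=67 shift=7
byte[3]=0x20 cont=0 payload=0x20: varint #2 complete (value=4163); reset -> completed=2 acc=0 shift=0
byte[4]=0xAC cont=1 payload=0x2C: acc |= 44<<0 -> completed=2 acc=44 shift=7
byte[5]=0x77 cont=0 payload=0x77: varint #3 complete (value=15276); reset -> completed=3 acc=0 shift=0
byte[6]=0xDA cont=1 payload=0x5A: acc |= 90<<0 -> completed=3 acc=90 shift=7

Answer: 3 90 7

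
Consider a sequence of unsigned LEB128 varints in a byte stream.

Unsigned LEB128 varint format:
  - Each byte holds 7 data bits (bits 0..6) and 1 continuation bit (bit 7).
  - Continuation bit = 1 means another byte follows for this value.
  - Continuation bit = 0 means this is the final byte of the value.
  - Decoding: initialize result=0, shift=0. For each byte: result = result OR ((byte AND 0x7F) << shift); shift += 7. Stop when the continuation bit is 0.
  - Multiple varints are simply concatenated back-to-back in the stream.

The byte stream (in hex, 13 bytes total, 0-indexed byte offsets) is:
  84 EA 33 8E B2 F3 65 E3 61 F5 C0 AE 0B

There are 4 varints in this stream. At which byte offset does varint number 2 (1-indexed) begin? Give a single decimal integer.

Answer: 3

Derivation:
  byte[0]=0x84 cont=1 payload=0x04=4: acc |= 4<<0 -> acc=4 shift=7
  byte[1]=0xEA cont=1 payload=0x6A=106: acc |= 106<<7 -> acc=13572 shift=14
  byte[2]=0x33 cont=0 payload=0x33=51: acc |= 51<<14 -> acc=849156 shift=21 [end]
Varint 1: bytes[0:3] = 84 EA 33 -> value 849156 (3 byte(s))
  byte[3]=0x8E cont=1 payload=0x0E=14: acc |= 14<<0 -> acc=14 shift=7
  byte[4]=0xB2 cont=1 payload=0x32=50: acc |= 50<<7 -> acc=6414 shift=14
  byte[5]=0xF3 cont=1 payload=0x73=115: acc |= 115<<14 -> acc=1890574 shift=21
  byte[6]=0x65 cont=0 payload=0x65=101: acc |= 101<<21 -> acc=213702926 shift=28 [end]
Varint 2: bytes[3:7] = 8E B2 F3 65 -> value 213702926 (4 byte(s))
  byte[7]=0xE3 cont=1 payload=0x63=99: acc |= 99<<0 -> acc=99 shift=7
  byte[8]=0x61 cont=0 payload=0x61=97: acc |= 97<<7 -> acc=12515 shift=14 [end]
Varint 3: bytes[7:9] = E3 61 -> value 12515 (2 byte(s))
  byte[9]=0xF5 cont=1 payload=0x75=117: acc |= 117<<0 -> acc=117 shift=7
  byte[10]=0xC0 cont=1 payload=0x40=64: acc |= 64<<7 -> acc=8309 shift=14
  byte[11]=0xAE cont=1 payload=0x2E=46: acc |= 46<<14 -> acc=761973 shift=21
  byte[12]=0x0B cont=0 payload=0x0B=11: acc |= 11<<21 -> acc=23830645 shift=28 [end]
Varint 4: bytes[9:13] = F5 C0 AE 0B -> value 23830645 (4 byte(s))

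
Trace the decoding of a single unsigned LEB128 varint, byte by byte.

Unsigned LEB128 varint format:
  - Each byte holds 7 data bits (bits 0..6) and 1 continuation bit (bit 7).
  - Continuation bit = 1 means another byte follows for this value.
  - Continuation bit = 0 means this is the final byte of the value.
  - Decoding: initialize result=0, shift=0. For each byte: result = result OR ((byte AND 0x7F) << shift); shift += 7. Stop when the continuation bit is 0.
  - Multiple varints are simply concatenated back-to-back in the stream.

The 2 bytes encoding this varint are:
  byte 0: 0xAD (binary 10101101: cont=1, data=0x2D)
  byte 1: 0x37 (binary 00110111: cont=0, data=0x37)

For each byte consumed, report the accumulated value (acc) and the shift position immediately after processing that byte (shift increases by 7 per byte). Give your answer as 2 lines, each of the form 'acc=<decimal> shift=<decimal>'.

byte 0=0xAD: payload=0x2D=45, contrib = 45<<0 = 45; acc -> 45, shift -> 7
byte 1=0x37: payload=0x37=55, contrib = 55<<7 = 7040; acc -> 7085, shift -> 14

Answer: acc=45 shift=7
acc=7085 shift=14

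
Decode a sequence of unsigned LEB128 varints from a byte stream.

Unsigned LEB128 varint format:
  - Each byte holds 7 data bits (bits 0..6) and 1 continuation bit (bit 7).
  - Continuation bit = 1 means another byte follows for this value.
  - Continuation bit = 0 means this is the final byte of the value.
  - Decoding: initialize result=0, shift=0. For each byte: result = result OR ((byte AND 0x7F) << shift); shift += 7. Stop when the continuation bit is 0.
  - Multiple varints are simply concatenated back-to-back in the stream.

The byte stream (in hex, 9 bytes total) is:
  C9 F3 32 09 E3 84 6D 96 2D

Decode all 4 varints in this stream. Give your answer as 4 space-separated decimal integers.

Answer: 833993 9 1786467 5782

Derivation:
  byte[0]=0xC9 cont=1 payload=0x49=73: acc |= 73<<0 -> acc=73 shift=7
  byte[1]=0xF3 cont=1 payload=0x73=115: acc |= 115<<7 -> acc=14793 shift=14
  byte[2]=0x32 cont=0 payload=0x32=50: acc |= 50<<14 -> acc=833993 shift=21 [end]
Varint 1: bytes[0:3] = C9 F3 32 -> value 833993 (3 byte(s))
  byte[3]=0x09 cont=0 payload=0x09=9: acc |= 9<<0 -> acc=9 shift=7 [end]
Varint 2: bytes[3:4] = 09 -> value 9 (1 byte(s))
  byte[4]=0xE3 cont=1 payload=0x63=99: acc |= 99<<0 -> acc=99 shift=7
  byte[5]=0x84 cont=1 payload=0x04=4: acc |= 4<<7 -> acc=611 shift=14
  byte[6]=0x6D cont=0 payload=0x6D=109: acc |= 109<<14 -> acc=1786467 shift=21 [end]
Varint 3: bytes[4:7] = E3 84 6D -> value 1786467 (3 byte(s))
  byte[7]=0x96 cont=1 payload=0x16=22: acc |= 22<<0 -> acc=22 shift=7
  byte[8]=0x2D cont=0 payload=0x2D=45: acc |= 45<<7 -> acc=5782 shift=14 [end]
Varint 4: bytes[7:9] = 96 2D -> value 5782 (2 byte(s))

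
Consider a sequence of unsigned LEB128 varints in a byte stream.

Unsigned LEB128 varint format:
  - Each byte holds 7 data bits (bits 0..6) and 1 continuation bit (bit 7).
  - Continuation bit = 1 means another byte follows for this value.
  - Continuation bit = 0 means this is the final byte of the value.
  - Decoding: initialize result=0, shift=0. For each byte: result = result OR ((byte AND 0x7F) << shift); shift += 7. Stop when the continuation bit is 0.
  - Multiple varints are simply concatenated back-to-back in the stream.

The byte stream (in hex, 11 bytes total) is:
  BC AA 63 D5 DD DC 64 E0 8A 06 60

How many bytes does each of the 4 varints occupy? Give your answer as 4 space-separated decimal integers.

Answer: 3 4 3 1

Derivation:
  byte[0]=0xBC cont=1 payload=0x3C=60: acc |= 60<<0 -> acc=60 shift=7
  byte[1]=0xAA cont=1 payload=0x2A=42: acc |= 42<<7 -> acc=5436 shift=14
  byte[2]=0x63 cont=0 payload=0x63=99: acc |= 99<<14 -> acc=1627452 shift=21 [end]
Varint 1: bytes[0:3] = BC AA 63 -> value 1627452 (3 byte(s))
  byte[3]=0xD5 cont=1 payload=0x55=85: acc |= 85<<0 -> acc=85 shift=7
  byte[4]=0xDD cont=1 payload=0x5D=93: acc |= 93<<7 -> acc=11989 shift=14
  byte[5]=0xDC cont=1 payload=0x5C=92: acc |= 92<<14 -> acc=1519317 shift=21
  byte[6]=0x64 cont=0 payload=0x64=100: acc |= 100<<21 -> acc=211234517 shift=28 [end]
Varint 2: bytes[3:7] = D5 DD DC 64 -> value 211234517 (4 byte(s))
  byte[7]=0xE0 cont=1 payload=0x60=96: acc |= 96<<0 -> acc=96 shift=7
  byte[8]=0x8A cont=1 payload=0x0A=10: acc |= 10<<7 -> acc=1376 shift=14
  byte[9]=0x06 cont=0 payload=0x06=6: acc |= 6<<14 -> acc=99680 shift=21 [end]
Varint 3: bytes[7:10] = E0 8A 06 -> value 99680 (3 byte(s))
  byte[10]=0x60 cont=0 payload=0x60=96: acc |= 96<<0 -> acc=96 shift=7 [end]
Varint 4: bytes[10:11] = 60 -> value 96 (1 byte(s))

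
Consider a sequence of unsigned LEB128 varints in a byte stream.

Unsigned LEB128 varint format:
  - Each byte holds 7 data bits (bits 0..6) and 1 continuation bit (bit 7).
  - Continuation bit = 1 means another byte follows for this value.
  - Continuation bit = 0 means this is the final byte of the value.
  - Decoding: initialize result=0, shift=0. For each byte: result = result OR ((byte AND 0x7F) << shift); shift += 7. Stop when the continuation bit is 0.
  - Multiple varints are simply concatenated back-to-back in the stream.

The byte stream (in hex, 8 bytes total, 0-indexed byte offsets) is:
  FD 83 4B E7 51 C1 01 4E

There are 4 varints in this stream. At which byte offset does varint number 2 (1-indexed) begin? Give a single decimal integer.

  byte[0]=0xFD cont=1 payload=0x7D=125: acc |= 125<<0 -> acc=125 shift=7
  byte[1]=0x83 cont=1 payload=0x03=3: acc |= 3<<7 -> acc=509 shift=14
  byte[2]=0x4B cont=0 payload=0x4B=75: acc |= 75<<14 -> acc=1229309 shift=21 [end]
Varint 1: bytes[0:3] = FD 83 4B -> value 1229309 (3 byte(s))
  byte[3]=0xE7 cont=1 payload=0x67=103: acc |= 103<<0 -> acc=103 shift=7
  byte[4]=0x51 cont=0 payload=0x51=81: acc |= 81<<7 -> acc=10471 shift=14 [end]
Varint 2: bytes[3:5] = E7 51 -> value 10471 (2 byte(s))
  byte[5]=0xC1 cont=1 payload=0x41=65: acc |= 65<<0 -> acc=65 shift=7
  byte[6]=0x01 cont=0 payload=0x01=1: acc |= 1<<7 -> acc=193 shift=14 [end]
Varint 3: bytes[5:7] = C1 01 -> value 193 (2 byte(s))
  byte[7]=0x4E cont=0 payload=0x4E=78: acc |= 78<<0 -> acc=78 shift=7 [end]
Varint 4: bytes[7:8] = 4E -> value 78 (1 byte(s))

Answer: 3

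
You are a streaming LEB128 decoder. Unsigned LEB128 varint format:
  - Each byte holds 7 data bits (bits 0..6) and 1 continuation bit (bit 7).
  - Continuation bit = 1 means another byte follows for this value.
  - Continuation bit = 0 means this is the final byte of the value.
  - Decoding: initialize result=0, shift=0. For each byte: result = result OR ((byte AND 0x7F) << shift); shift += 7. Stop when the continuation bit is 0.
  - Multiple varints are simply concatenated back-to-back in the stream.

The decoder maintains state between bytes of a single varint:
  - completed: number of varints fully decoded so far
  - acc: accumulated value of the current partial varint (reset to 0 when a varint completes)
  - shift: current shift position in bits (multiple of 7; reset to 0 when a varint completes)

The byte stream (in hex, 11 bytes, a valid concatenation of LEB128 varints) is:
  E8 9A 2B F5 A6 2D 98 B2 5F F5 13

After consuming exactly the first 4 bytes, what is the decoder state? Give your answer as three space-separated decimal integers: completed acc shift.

Answer: 1 117 7

Derivation:
byte[0]=0xE8 cont=1 payload=0x68: acc |= 104<<0 -> completed=0 acc=104 shift=7
byte[1]=0x9A cont=1 payload=0x1A: acc |= 26<<7 -> completed=0 acc=3432 shift=14
byte[2]=0x2B cont=0 payload=0x2B: varint #1 complete (value=707944); reset -> completed=1 acc=0 shift=0
byte[3]=0xF5 cont=1 payload=0x75: acc |= 117<<0 -> completed=1 acc=117 shift=7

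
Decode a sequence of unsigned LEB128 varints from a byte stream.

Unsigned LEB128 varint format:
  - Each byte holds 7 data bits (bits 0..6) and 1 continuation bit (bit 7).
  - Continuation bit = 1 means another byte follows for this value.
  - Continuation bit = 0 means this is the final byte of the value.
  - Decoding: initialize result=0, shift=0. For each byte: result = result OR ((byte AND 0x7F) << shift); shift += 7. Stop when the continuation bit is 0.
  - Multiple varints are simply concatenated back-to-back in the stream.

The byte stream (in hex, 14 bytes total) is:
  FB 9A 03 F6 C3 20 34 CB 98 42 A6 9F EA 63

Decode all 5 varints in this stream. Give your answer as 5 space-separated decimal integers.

Answer: 52603 532982 52 1084491 209358758

Derivation:
  byte[0]=0xFB cont=1 payload=0x7B=123: acc |= 123<<0 -> acc=123 shift=7
  byte[1]=0x9A cont=1 payload=0x1A=26: acc |= 26<<7 -> acc=3451 shift=14
  byte[2]=0x03 cont=0 payload=0x03=3: acc |= 3<<14 -> acc=52603 shift=21 [end]
Varint 1: bytes[0:3] = FB 9A 03 -> value 52603 (3 byte(s))
  byte[3]=0xF6 cont=1 payload=0x76=118: acc |= 118<<0 -> acc=118 shift=7
  byte[4]=0xC3 cont=1 payload=0x43=67: acc |= 67<<7 -> acc=8694 shift=14
  byte[5]=0x20 cont=0 payload=0x20=32: acc |= 32<<14 -> acc=532982 shift=21 [end]
Varint 2: bytes[3:6] = F6 C3 20 -> value 532982 (3 byte(s))
  byte[6]=0x34 cont=0 payload=0x34=52: acc |= 52<<0 -> acc=52 shift=7 [end]
Varint 3: bytes[6:7] = 34 -> value 52 (1 byte(s))
  byte[7]=0xCB cont=1 payload=0x4B=75: acc |= 75<<0 -> acc=75 shift=7
  byte[8]=0x98 cont=1 payload=0x18=24: acc |= 24<<7 -> acc=3147 shift=14
  byte[9]=0x42 cont=0 payload=0x42=66: acc |= 66<<14 -> acc=1084491 shift=21 [end]
Varint 4: bytes[7:10] = CB 98 42 -> value 1084491 (3 byte(s))
  byte[10]=0xA6 cont=1 payload=0x26=38: acc |= 38<<0 -> acc=38 shift=7
  byte[11]=0x9F cont=1 payload=0x1F=31: acc |= 31<<7 -> acc=4006 shift=14
  byte[12]=0xEA cont=1 payload=0x6A=106: acc |= 106<<14 -> acc=1740710 shift=21
  byte[13]=0x63 cont=0 payload=0x63=99: acc |= 99<<21 -> acc=209358758 shift=28 [end]
Varint 5: bytes[10:14] = A6 9F EA 63 -> value 209358758 (4 byte(s))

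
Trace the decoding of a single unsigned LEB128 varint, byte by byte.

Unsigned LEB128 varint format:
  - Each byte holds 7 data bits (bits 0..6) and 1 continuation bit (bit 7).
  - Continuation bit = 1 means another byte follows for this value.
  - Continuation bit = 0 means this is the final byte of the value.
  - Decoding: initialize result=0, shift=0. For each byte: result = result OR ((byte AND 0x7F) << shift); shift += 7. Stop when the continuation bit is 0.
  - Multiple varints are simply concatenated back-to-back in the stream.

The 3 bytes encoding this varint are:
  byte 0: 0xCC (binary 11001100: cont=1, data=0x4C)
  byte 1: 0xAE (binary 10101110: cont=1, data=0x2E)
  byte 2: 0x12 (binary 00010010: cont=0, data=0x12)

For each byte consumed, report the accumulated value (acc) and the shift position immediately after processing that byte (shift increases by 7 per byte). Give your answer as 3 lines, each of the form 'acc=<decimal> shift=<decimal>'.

byte 0=0xCC: payload=0x4C=76, contrib = 76<<0 = 76; acc -> 76, shift -> 7
byte 1=0xAE: payload=0x2E=46, contrib = 46<<7 = 5888; acc -> 5964, shift -> 14
byte 2=0x12: payload=0x12=18, contrib = 18<<14 = 294912; acc -> 300876, shift -> 21

Answer: acc=76 shift=7
acc=5964 shift=14
acc=300876 shift=21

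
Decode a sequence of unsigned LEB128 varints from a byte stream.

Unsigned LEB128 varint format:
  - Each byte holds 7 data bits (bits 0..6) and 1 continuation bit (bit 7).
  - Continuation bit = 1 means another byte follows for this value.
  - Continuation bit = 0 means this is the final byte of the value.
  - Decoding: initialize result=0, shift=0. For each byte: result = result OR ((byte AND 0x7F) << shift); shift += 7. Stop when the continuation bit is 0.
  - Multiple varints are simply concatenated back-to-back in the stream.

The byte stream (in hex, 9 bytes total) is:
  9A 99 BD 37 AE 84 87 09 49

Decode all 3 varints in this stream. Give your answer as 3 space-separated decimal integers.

  byte[0]=0x9A cont=1 payload=0x1A=26: acc |= 26<<0 -> acc=26 shift=7
  byte[1]=0x99 cont=1 payload=0x19=25: acc |= 25<<7 -> acc=3226 shift=14
  byte[2]=0xBD cont=1 payload=0x3D=61: acc |= 61<<14 -> acc=1002650 shift=21
  byte[3]=0x37 cont=0 payload=0x37=55: acc |= 55<<21 -> acc=116346010 shift=28 [end]
Varint 1: bytes[0:4] = 9A 99 BD 37 -> value 116346010 (4 byte(s))
  byte[4]=0xAE cont=1 payload=0x2E=46: acc |= 46<<0 -> acc=46 shift=7
  byte[5]=0x84 cont=1 payload=0x04=4: acc |= 4<<7 -> acc=558 shift=14
  byte[6]=0x87 cont=1 payload=0x07=7: acc |= 7<<14 -> acc=115246 shift=21
  byte[7]=0x09 cont=0 payload=0x09=9: acc |= 9<<21 -> acc=18989614 shift=28 [end]
Varint 2: bytes[4:8] = AE 84 87 09 -> value 18989614 (4 byte(s))
  byte[8]=0x49 cont=0 payload=0x49=73: acc |= 73<<0 -> acc=73 shift=7 [end]
Varint 3: bytes[8:9] = 49 -> value 73 (1 byte(s))

Answer: 116346010 18989614 73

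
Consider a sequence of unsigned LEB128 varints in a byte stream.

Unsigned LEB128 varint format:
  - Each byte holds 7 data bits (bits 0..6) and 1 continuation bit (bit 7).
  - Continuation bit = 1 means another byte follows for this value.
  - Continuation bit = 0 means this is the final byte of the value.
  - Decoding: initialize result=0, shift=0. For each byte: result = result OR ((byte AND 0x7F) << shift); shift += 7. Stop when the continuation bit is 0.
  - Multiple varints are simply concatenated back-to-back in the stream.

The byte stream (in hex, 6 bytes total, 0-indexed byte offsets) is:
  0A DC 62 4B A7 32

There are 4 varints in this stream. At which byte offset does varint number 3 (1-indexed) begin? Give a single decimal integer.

  byte[0]=0x0A cont=0 payload=0x0A=10: acc |= 10<<0 -> acc=10 shift=7 [end]
Varint 1: bytes[0:1] = 0A -> value 10 (1 byte(s))
  byte[1]=0xDC cont=1 payload=0x5C=92: acc |= 92<<0 -> acc=92 shift=7
  byte[2]=0x62 cont=0 payload=0x62=98: acc |= 98<<7 -> acc=12636 shift=14 [end]
Varint 2: bytes[1:3] = DC 62 -> value 12636 (2 byte(s))
  byte[3]=0x4B cont=0 payload=0x4B=75: acc |= 75<<0 -> acc=75 shift=7 [end]
Varint 3: bytes[3:4] = 4B -> value 75 (1 byte(s))
  byte[4]=0xA7 cont=1 payload=0x27=39: acc |= 39<<0 -> acc=39 shift=7
  byte[5]=0x32 cont=0 payload=0x32=50: acc |= 50<<7 -> acc=6439 shift=14 [end]
Varint 4: bytes[4:6] = A7 32 -> value 6439 (2 byte(s))

Answer: 3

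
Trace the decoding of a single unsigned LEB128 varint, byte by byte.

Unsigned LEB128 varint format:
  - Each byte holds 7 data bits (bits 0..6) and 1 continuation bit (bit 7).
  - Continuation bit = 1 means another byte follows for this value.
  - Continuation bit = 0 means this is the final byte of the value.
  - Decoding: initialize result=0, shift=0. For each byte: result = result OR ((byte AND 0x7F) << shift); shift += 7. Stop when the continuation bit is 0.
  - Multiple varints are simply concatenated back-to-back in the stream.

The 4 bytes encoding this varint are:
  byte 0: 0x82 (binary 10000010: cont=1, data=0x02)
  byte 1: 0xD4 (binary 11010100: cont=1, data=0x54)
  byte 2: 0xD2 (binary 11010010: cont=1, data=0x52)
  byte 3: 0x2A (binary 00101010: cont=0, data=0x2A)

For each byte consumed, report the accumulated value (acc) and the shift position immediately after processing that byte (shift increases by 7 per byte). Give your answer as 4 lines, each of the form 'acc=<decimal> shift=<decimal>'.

byte 0=0x82: payload=0x02=2, contrib = 2<<0 = 2; acc -> 2, shift -> 7
byte 1=0xD4: payload=0x54=84, contrib = 84<<7 = 10752; acc -> 10754, shift -> 14
byte 2=0xD2: payload=0x52=82, contrib = 82<<14 = 1343488; acc -> 1354242, shift -> 21
byte 3=0x2A: payload=0x2A=42, contrib = 42<<21 = 88080384; acc -> 89434626, shift -> 28

Answer: acc=2 shift=7
acc=10754 shift=14
acc=1354242 shift=21
acc=89434626 shift=28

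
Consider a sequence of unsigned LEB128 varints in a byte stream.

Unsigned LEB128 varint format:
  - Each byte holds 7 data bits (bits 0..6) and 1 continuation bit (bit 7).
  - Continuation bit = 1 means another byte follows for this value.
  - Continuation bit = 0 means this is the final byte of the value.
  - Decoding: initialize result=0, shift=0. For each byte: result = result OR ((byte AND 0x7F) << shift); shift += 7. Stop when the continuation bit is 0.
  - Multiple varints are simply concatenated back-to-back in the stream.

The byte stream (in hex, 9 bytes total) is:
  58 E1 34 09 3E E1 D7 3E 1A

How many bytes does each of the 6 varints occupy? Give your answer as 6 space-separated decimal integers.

  byte[0]=0x58 cont=0 payload=0x58=88: acc |= 88<<0 -> acc=88 shift=7 [end]
Varint 1: bytes[0:1] = 58 -> value 88 (1 byte(s))
  byte[1]=0xE1 cont=1 payload=0x61=97: acc |= 97<<0 -> acc=97 shift=7
  byte[2]=0x34 cont=0 payload=0x34=52: acc |= 52<<7 -> acc=6753 shift=14 [end]
Varint 2: bytes[1:3] = E1 34 -> value 6753 (2 byte(s))
  byte[3]=0x09 cont=0 payload=0x09=9: acc |= 9<<0 -> acc=9 shift=7 [end]
Varint 3: bytes[3:4] = 09 -> value 9 (1 byte(s))
  byte[4]=0x3E cont=0 payload=0x3E=62: acc |= 62<<0 -> acc=62 shift=7 [end]
Varint 4: bytes[4:5] = 3E -> value 62 (1 byte(s))
  byte[5]=0xE1 cont=1 payload=0x61=97: acc |= 97<<0 -> acc=97 shift=7
  byte[6]=0xD7 cont=1 payload=0x57=87: acc |= 87<<7 -> acc=11233 shift=14
  byte[7]=0x3E cont=0 payload=0x3E=62: acc |= 62<<14 -> acc=1027041 shift=21 [end]
Varint 5: bytes[5:8] = E1 D7 3E -> value 1027041 (3 byte(s))
  byte[8]=0x1A cont=0 payload=0x1A=26: acc |= 26<<0 -> acc=26 shift=7 [end]
Varint 6: bytes[8:9] = 1A -> value 26 (1 byte(s))

Answer: 1 2 1 1 3 1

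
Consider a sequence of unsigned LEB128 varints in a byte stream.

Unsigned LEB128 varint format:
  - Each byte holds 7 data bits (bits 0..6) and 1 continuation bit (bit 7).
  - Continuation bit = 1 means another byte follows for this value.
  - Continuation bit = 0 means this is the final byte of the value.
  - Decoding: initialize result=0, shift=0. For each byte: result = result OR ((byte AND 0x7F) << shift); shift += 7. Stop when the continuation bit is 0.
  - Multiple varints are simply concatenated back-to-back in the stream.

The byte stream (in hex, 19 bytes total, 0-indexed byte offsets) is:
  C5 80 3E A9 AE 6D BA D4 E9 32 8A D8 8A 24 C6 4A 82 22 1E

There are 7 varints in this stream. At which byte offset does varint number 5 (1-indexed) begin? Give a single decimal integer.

Answer: 14

Derivation:
  byte[0]=0xC5 cont=1 payload=0x45=69: acc |= 69<<0 -> acc=69 shift=7
  byte[1]=0x80 cont=1 payload=0x00=0: acc |= 0<<7 -> acc=69 shift=14
  byte[2]=0x3E cont=0 payload=0x3E=62: acc |= 62<<14 -> acc=1015877 shift=21 [end]
Varint 1: bytes[0:3] = C5 80 3E -> value 1015877 (3 byte(s))
  byte[3]=0xA9 cont=1 payload=0x29=41: acc |= 41<<0 -> acc=41 shift=7
  byte[4]=0xAE cont=1 payload=0x2E=46: acc |= 46<<7 -> acc=5929 shift=14
  byte[5]=0x6D cont=0 payload=0x6D=109: acc |= 109<<14 -> acc=1791785 shift=21 [end]
Varint 2: bytes[3:6] = A9 AE 6D -> value 1791785 (3 byte(s))
  byte[6]=0xBA cont=1 payload=0x3A=58: acc |= 58<<0 -> acc=58 shift=7
  byte[7]=0xD4 cont=1 payload=0x54=84: acc |= 84<<7 -> acc=10810 shift=14
  byte[8]=0xE9 cont=1 payload=0x69=105: acc |= 105<<14 -> acc=1731130 shift=21
  byte[9]=0x32 cont=0 payload=0x32=50: acc |= 50<<21 -> acc=106588730 shift=28 [end]
Varint 3: bytes[6:10] = BA D4 E9 32 -> value 106588730 (4 byte(s))
  byte[10]=0x8A cont=1 payload=0x0A=10: acc |= 10<<0 -> acc=10 shift=7
  byte[11]=0xD8 cont=1 payload=0x58=88: acc |= 88<<7 -> acc=11274 shift=14
  byte[12]=0x8A cont=1 payload=0x0A=10: acc |= 10<<14 -> acc=175114 shift=21
  byte[13]=0x24 cont=0 payload=0x24=36: acc |= 36<<21 -> acc=75672586 shift=28 [end]
Varint 4: bytes[10:14] = 8A D8 8A 24 -> value 75672586 (4 byte(s))
  byte[14]=0xC6 cont=1 payload=0x46=70: acc |= 70<<0 -> acc=70 shift=7
  byte[15]=0x4A cont=0 payload=0x4A=74: acc |= 74<<7 -> acc=9542 shift=14 [end]
Varint 5: bytes[14:16] = C6 4A -> value 9542 (2 byte(s))
  byte[16]=0x82 cont=1 payload=0x02=2: acc |= 2<<0 -> acc=2 shift=7
  byte[17]=0x22 cont=0 payload=0x22=34: acc |= 34<<7 -> acc=4354 shift=14 [end]
Varint 6: bytes[16:18] = 82 22 -> value 4354 (2 byte(s))
  byte[18]=0x1E cont=0 payload=0x1E=30: acc |= 30<<0 -> acc=30 shift=7 [end]
Varint 7: bytes[18:19] = 1E -> value 30 (1 byte(s))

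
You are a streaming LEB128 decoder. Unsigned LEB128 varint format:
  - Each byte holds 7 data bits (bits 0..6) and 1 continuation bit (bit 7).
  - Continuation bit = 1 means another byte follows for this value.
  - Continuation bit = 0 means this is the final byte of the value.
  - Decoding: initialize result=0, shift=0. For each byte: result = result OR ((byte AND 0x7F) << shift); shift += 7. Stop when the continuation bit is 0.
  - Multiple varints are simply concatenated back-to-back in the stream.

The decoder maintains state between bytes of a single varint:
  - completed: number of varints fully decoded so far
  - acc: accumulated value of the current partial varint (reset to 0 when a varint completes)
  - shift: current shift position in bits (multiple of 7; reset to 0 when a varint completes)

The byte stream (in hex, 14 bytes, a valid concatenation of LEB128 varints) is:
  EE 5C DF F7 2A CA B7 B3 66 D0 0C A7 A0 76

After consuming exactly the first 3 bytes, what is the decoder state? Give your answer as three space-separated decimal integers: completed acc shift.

byte[0]=0xEE cont=1 payload=0x6E: acc |= 110<<0 -> completed=0 acc=110 shift=7
byte[1]=0x5C cont=0 payload=0x5C: varint #1 complete (value=11886); reset -> completed=1 acc=0 shift=0
byte[2]=0xDF cont=1 payload=0x5F: acc |= 95<<0 -> completed=1 acc=95 shift=7

Answer: 1 95 7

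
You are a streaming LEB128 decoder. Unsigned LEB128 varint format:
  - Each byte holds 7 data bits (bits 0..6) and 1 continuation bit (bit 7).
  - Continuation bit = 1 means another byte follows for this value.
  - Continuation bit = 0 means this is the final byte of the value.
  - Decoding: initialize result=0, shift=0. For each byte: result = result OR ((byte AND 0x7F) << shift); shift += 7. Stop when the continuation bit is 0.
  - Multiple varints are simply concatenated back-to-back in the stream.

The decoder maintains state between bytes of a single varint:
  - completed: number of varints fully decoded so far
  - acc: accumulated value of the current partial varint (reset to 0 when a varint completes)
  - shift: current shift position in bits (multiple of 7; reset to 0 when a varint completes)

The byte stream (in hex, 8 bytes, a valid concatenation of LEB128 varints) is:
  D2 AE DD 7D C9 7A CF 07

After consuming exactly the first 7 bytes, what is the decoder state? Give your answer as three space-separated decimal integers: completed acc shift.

byte[0]=0xD2 cont=1 payload=0x52: acc |= 82<<0 -> completed=0 acc=82 shift=7
byte[1]=0xAE cont=1 payload=0x2E: acc |= 46<<7 -> completed=0 acc=5970 shift=14
byte[2]=0xDD cont=1 payload=0x5D: acc |= 93<<14 -> completed=0 acc=1529682 shift=21
byte[3]=0x7D cont=0 payload=0x7D: varint #1 complete (value=263673682); reset -> completed=1 acc=0 shift=0
byte[4]=0xC9 cont=1 payload=0x49: acc |= 73<<0 -> completed=1 acc=73 shift=7
byte[5]=0x7A cont=0 payload=0x7A: varint #2 complete (value=15689); reset -> completed=2 acc=0 shift=0
byte[6]=0xCF cont=1 payload=0x4F: acc |= 79<<0 -> completed=2 acc=79 shift=7

Answer: 2 79 7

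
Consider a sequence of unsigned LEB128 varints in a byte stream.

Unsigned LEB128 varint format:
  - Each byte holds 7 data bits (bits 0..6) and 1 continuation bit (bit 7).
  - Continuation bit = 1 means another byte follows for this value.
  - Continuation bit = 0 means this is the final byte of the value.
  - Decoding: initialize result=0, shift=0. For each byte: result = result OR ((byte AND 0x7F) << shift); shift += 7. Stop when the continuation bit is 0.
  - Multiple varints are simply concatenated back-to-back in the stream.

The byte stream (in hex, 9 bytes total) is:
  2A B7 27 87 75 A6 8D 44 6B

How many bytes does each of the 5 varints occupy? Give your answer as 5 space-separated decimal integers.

Answer: 1 2 2 3 1

Derivation:
  byte[0]=0x2A cont=0 payload=0x2A=42: acc |= 42<<0 -> acc=42 shift=7 [end]
Varint 1: bytes[0:1] = 2A -> value 42 (1 byte(s))
  byte[1]=0xB7 cont=1 payload=0x37=55: acc |= 55<<0 -> acc=55 shift=7
  byte[2]=0x27 cont=0 payload=0x27=39: acc |= 39<<7 -> acc=5047 shift=14 [end]
Varint 2: bytes[1:3] = B7 27 -> value 5047 (2 byte(s))
  byte[3]=0x87 cont=1 payload=0x07=7: acc |= 7<<0 -> acc=7 shift=7
  byte[4]=0x75 cont=0 payload=0x75=117: acc |= 117<<7 -> acc=14983 shift=14 [end]
Varint 3: bytes[3:5] = 87 75 -> value 14983 (2 byte(s))
  byte[5]=0xA6 cont=1 payload=0x26=38: acc |= 38<<0 -> acc=38 shift=7
  byte[6]=0x8D cont=1 payload=0x0D=13: acc |= 13<<7 -> acc=1702 shift=14
  byte[7]=0x44 cont=0 payload=0x44=68: acc |= 68<<14 -> acc=1115814 shift=21 [end]
Varint 4: bytes[5:8] = A6 8D 44 -> value 1115814 (3 byte(s))
  byte[8]=0x6B cont=0 payload=0x6B=107: acc |= 107<<0 -> acc=107 shift=7 [end]
Varint 5: bytes[8:9] = 6B -> value 107 (1 byte(s))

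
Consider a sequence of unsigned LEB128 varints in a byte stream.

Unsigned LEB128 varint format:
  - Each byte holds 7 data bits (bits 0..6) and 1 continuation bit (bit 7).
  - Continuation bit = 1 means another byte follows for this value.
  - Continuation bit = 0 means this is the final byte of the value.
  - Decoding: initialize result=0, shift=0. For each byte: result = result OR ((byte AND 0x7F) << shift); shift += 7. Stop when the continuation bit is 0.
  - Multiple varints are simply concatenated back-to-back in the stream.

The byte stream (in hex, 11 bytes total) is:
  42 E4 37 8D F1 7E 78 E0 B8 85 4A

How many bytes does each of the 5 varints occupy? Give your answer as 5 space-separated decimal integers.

  byte[0]=0x42 cont=0 payload=0x42=66: acc |= 66<<0 -> acc=66 shift=7 [end]
Varint 1: bytes[0:1] = 42 -> value 66 (1 byte(s))
  byte[1]=0xE4 cont=1 payload=0x64=100: acc |= 100<<0 -> acc=100 shift=7
  byte[2]=0x37 cont=0 payload=0x37=55: acc |= 55<<7 -> acc=7140 shift=14 [end]
Varint 2: bytes[1:3] = E4 37 -> value 7140 (2 byte(s))
  byte[3]=0x8D cont=1 payload=0x0D=13: acc |= 13<<0 -> acc=13 shift=7
  byte[4]=0xF1 cont=1 payload=0x71=113: acc |= 113<<7 -> acc=14477 shift=14
  byte[5]=0x7E cont=0 payload=0x7E=126: acc |= 126<<14 -> acc=2078861 shift=21 [end]
Varint 3: bytes[3:6] = 8D F1 7E -> value 2078861 (3 byte(s))
  byte[6]=0x78 cont=0 payload=0x78=120: acc |= 120<<0 -> acc=120 shift=7 [end]
Varint 4: bytes[6:7] = 78 -> value 120 (1 byte(s))
  byte[7]=0xE0 cont=1 payload=0x60=96: acc |= 96<<0 -> acc=96 shift=7
  byte[8]=0xB8 cont=1 payload=0x38=56: acc |= 56<<7 -> acc=7264 shift=14
  byte[9]=0x85 cont=1 payload=0x05=5: acc |= 5<<14 -> acc=89184 shift=21
  byte[10]=0x4A cont=0 payload=0x4A=74: acc |= 74<<21 -> acc=155278432 shift=28 [end]
Varint 5: bytes[7:11] = E0 B8 85 4A -> value 155278432 (4 byte(s))

Answer: 1 2 3 1 4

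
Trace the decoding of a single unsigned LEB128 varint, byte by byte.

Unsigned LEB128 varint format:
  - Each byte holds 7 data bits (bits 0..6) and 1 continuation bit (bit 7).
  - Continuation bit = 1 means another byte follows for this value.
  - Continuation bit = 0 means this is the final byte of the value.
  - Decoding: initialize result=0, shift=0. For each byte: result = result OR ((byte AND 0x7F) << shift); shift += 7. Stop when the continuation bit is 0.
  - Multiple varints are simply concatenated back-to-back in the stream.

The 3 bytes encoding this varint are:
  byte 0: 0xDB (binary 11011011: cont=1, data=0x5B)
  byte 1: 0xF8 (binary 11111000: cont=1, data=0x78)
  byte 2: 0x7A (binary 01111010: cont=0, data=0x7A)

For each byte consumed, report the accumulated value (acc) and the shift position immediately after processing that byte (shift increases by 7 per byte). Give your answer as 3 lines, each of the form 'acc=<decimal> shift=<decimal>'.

byte 0=0xDB: payload=0x5B=91, contrib = 91<<0 = 91; acc -> 91, shift -> 7
byte 1=0xF8: payload=0x78=120, contrib = 120<<7 = 15360; acc -> 15451, shift -> 14
byte 2=0x7A: payload=0x7A=122, contrib = 122<<14 = 1998848; acc -> 2014299, shift -> 21

Answer: acc=91 shift=7
acc=15451 shift=14
acc=2014299 shift=21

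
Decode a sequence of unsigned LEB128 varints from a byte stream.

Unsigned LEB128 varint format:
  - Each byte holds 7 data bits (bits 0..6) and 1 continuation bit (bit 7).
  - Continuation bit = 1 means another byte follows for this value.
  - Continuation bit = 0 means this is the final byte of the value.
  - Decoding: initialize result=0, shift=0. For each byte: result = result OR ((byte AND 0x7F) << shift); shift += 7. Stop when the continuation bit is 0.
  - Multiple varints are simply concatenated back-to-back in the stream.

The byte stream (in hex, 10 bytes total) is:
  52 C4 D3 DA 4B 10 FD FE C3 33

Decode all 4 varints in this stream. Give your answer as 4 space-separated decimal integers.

Answer: 82 158771652 16 108068733

Derivation:
  byte[0]=0x52 cont=0 payload=0x52=82: acc |= 82<<0 -> acc=82 shift=7 [end]
Varint 1: bytes[0:1] = 52 -> value 82 (1 byte(s))
  byte[1]=0xC4 cont=1 payload=0x44=68: acc |= 68<<0 -> acc=68 shift=7
  byte[2]=0xD3 cont=1 payload=0x53=83: acc |= 83<<7 -> acc=10692 shift=14
  byte[3]=0xDA cont=1 payload=0x5A=90: acc |= 90<<14 -> acc=1485252 shift=21
  byte[4]=0x4B cont=0 payload=0x4B=75: acc |= 75<<21 -> acc=158771652 shift=28 [end]
Varint 2: bytes[1:5] = C4 D3 DA 4B -> value 158771652 (4 byte(s))
  byte[5]=0x10 cont=0 payload=0x10=16: acc |= 16<<0 -> acc=16 shift=7 [end]
Varint 3: bytes[5:6] = 10 -> value 16 (1 byte(s))
  byte[6]=0xFD cont=1 payload=0x7D=125: acc |= 125<<0 -> acc=125 shift=7
  byte[7]=0xFE cont=1 payload=0x7E=126: acc |= 126<<7 -> acc=16253 shift=14
  byte[8]=0xC3 cont=1 payload=0x43=67: acc |= 67<<14 -> acc=1113981 shift=21
  byte[9]=0x33 cont=0 payload=0x33=51: acc |= 51<<21 -> acc=108068733 shift=28 [end]
Varint 4: bytes[6:10] = FD FE C3 33 -> value 108068733 (4 byte(s))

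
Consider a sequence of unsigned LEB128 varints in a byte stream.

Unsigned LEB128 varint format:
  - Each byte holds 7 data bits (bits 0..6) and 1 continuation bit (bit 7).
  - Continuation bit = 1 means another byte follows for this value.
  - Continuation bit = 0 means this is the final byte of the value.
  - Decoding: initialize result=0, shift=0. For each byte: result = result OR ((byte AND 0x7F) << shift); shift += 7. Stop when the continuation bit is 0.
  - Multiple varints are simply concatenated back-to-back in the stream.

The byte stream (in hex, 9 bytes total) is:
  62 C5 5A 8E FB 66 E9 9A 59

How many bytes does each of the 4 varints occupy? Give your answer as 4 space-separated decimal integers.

Answer: 1 2 3 3

Derivation:
  byte[0]=0x62 cont=0 payload=0x62=98: acc |= 98<<0 -> acc=98 shift=7 [end]
Varint 1: bytes[0:1] = 62 -> value 98 (1 byte(s))
  byte[1]=0xC5 cont=1 payload=0x45=69: acc |= 69<<0 -> acc=69 shift=7
  byte[2]=0x5A cont=0 payload=0x5A=90: acc |= 90<<7 -> acc=11589 shift=14 [end]
Varint 2: bytes[1:3] = C5 5A -> value 11589 (2 byte(s))
  byte[3]=0x8E cont=1 payload=0x0E=14: acc |= 14<<0 -> acc=14 shift=7
  byte[4]=0xFB cont=1 payload=0x7B=123: acc |= 123<<7 -> acc=15758 shift=14
  byte[5]=0x66 cont=0 payload=0x66=102: acc |= 102<<14 -> acc=1686926 shift=21 [end]
Varint 3: bytes[3:6] = 8E FB 66 -> value 1686926 (3 byte(s))
  byte[6]=0xE9 cont=1 payload=0x69=105: acc |= 105<<0 -> acc=105 shift=7
  byte[7]=0x9A cont=1 payload=0x1A=26: acc |= 26<<7 -> acc=3433 shift=14
  byte[8]=0x59 cont=0 payload=0x59=89: acc |= 89<<14 -> acc=1461609 shift=21 [end]
Varint 4: bytes[6:9] = E9 9A 59 -> value 1461609 (3 byte(s))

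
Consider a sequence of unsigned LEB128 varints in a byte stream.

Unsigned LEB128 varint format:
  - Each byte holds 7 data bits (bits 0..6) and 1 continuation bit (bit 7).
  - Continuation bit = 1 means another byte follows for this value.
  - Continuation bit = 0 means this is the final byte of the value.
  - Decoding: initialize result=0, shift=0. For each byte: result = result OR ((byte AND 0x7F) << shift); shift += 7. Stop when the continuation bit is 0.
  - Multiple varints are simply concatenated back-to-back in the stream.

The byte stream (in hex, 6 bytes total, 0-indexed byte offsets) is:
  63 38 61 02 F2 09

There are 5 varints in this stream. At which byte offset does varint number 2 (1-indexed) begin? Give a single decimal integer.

  byte[0]=0x63 cont=0 payload=0x63=99: acc |= 99<<0 -> acc=99 shift=7 [end]
Varint 1: bytes[0:1] = 63 -> value 99 (1 byte(s))
  byte[1]=0x38 cont=0 payload=0x38=56: acc |= 56<<0 -> acc=56 shift=7 [end]
Varint 2: bytes[1:2] = 38 -> value 56 (1 byte(s))
  byte[2]=0x61 cont=0 payload=0x61=97: acc |= 97<<0 -> acc=97 shift=7 [end]
Varint 3: bytes[2:3] = 61 -> value 97 (1 byte(s))
  byte[3]=0x02 cont=0 payload=0x02=2: acc |= 2<<0 -> acc=2 shift=7 [end]
Varint 4: bytes[3:4] = 02 -> value 2 (1 byte(s))
  byte[4]=0xF2 cont=1 payload=0x72=114: acc |= 114<<0 -> acc=114 shift=7
  byte[5]=0x09 cont=0 payload=0x09=9: acc |= 9<<7 -> acc=1266 shift=14 [end]
Varint 5: bytes[4:6] = F2 09 -> value 1266 (2 byte(s))

Answer: 1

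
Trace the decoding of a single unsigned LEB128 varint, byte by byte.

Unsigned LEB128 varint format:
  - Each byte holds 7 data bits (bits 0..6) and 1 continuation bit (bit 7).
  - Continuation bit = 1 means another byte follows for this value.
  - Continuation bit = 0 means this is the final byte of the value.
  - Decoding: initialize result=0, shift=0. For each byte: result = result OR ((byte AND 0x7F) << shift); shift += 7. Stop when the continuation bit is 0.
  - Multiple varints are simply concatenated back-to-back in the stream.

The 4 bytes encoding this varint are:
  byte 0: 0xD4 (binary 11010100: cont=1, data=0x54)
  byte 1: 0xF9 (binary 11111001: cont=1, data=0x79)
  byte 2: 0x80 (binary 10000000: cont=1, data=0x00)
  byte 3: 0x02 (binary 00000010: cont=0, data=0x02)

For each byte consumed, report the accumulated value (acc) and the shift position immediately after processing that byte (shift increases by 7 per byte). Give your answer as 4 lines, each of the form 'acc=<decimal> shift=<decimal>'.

byte 0=0xD4: payload=0x54=84, contrib = 84<<0 = 84; acc -> 84, shift -> 7
byte 1=0xF9: payload=0x79=121, contrib = 121<<7 = 15488; acc -> 15572, shift -> 14
byte 2=0x80: payload=0x00=0, contrib = 0<<14 = 0; acc -> 15572, shift -> 21
byte 3=0x02: payload=0x02=2, contrib = 2<<21 = 4194304; acc -> 4209876, shift -> 28

Answer: acc=84 shift=7
acc=15572 shift=14
acc=15572 shift=21
acc=4209876 shift=28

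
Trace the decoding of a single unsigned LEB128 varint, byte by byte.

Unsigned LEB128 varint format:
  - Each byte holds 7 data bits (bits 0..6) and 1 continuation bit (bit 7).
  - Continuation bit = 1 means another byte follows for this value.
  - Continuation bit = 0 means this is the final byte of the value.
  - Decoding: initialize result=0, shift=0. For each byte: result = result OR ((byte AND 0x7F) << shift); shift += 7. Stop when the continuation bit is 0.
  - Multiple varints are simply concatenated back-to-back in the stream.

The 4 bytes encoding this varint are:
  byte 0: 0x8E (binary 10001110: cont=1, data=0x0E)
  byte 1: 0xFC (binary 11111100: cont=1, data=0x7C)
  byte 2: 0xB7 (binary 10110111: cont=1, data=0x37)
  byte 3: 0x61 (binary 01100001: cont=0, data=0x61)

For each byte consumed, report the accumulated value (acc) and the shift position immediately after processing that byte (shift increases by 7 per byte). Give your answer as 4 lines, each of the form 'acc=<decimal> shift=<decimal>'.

Answer: acc=14 shift=7
acc=15886 shift=14
acc=917006 shift=21
acc=204340750 shift=28

Derivation:
byte 0=0x8E: payload=0x0E=14, contrib = 14<<0 = 14; acc -> 14, shift -> 7
byte 1=0xFC: payload=0x7C=124, contrib = 124<<7 = 15872; acc -> 15886, shift -> 14
byte 2=0xB7: payload=0x37=55, contrib = 55<<14 = 901120; acc -> 917006, shift -> 21
byte 3=0x61: payload=0x61=97, contrib = 97<<21 = 203423744; acc -> 204340750, shift -> 28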